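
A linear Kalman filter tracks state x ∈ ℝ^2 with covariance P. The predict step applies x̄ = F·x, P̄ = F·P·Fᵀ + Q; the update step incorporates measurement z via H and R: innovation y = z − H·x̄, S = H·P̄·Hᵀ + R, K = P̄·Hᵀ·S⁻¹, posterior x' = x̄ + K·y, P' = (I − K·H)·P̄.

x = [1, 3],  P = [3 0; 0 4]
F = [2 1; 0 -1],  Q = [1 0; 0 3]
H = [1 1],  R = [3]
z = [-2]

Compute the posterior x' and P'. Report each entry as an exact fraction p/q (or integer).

x̄ = F·x = [5, -3]
P̄ = F·P·Fᵀ + Q = [17 -4; -4 7]
y = z − H·x̄ = [-4]
S = H·P̄·Hᵀ + R = [19]
K = P̄·Hᵀ·S⁻¹ = [13/19; 3/19]
x' = x̄ + K·y = [43/19, -69/19]
P' = (I − K·H)·P̄ = [154/19 -115/19; -115/19 124/19]

x' = [43/19, -69/19]
P' = [154/19 -115/19; -115/19 124/19]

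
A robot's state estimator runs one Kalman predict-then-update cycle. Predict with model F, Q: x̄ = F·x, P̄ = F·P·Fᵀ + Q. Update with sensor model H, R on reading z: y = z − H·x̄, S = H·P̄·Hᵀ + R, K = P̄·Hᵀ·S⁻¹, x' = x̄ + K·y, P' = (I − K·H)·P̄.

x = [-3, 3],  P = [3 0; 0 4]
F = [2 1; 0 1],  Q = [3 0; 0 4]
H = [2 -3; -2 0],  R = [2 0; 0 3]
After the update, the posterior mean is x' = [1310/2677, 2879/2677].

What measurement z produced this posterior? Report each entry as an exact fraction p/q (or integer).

z = [-2, -1]

x̄ = F·x = [-3, 3]
P̄ = F·P·Fᵀ + Q = [19 4; 4 8]
S = H·P̄·Hᵀ + R = [102 -52; -52 79]
K = P̄·Hᵀ·S⁻¹ = [39/2677 -1262/2677; -840/2677 -824/2677]
x' − x̄ = [9341/2677, -5152/2677] = K·y
y = (KᵀK)⁻¹·Kᵀ·(x' − x̄) = [13, -7]
z = y + H·x̄ = [13, -7] + [-15, 6] = [-2, -1]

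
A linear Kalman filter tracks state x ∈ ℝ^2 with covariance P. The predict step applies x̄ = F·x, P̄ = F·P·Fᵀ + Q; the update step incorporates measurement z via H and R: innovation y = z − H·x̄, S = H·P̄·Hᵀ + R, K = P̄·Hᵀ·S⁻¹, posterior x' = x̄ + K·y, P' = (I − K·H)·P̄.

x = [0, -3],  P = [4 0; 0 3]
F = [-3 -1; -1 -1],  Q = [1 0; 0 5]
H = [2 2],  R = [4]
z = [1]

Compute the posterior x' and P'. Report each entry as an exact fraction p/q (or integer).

x̄ = F·x = [3, 3]
P̄ = F·P·Fᵀ + Q = [40 15; 15 12]
y = z − H·x̄ = [-11]
S = H·P̄·Hᵀ + R = [332]
K = P̄·Hᵀ·S⁻¹ = [55/166; 27/166]
x' = x̄ + K·y = [-107/166, 201/166]
P' = (I − K·H)·P̄ = [295/83 -240/83; -240/83 267/83]

x' = [-107/166, 201/166]
P' = [295/83 -240/83; -240/83 267/83]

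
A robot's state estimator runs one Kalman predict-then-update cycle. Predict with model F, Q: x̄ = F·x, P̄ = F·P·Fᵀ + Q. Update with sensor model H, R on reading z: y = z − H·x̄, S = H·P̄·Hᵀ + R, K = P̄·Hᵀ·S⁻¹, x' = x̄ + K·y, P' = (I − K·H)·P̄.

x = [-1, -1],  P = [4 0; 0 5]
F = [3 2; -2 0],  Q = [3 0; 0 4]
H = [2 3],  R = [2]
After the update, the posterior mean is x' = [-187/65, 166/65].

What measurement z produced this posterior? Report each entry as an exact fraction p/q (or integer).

x̄ = F·x = [-5, 2]
P̄ = F·P·Fᵀ + Q = [59 -24; -24 20]
S = H·P̄·Hᵀ + R = [130]
K = P̄·Hᵀ·S⁻¹ = [23/65; 6/65]
x' − x̄ = [138/65, 36/65] = K·y
y = (KᵀK)⁻¹·Kᵀ·(x' − x̄) = [6]
z = y + H·x̄ = [6] + [-4] = [2]

z = [2]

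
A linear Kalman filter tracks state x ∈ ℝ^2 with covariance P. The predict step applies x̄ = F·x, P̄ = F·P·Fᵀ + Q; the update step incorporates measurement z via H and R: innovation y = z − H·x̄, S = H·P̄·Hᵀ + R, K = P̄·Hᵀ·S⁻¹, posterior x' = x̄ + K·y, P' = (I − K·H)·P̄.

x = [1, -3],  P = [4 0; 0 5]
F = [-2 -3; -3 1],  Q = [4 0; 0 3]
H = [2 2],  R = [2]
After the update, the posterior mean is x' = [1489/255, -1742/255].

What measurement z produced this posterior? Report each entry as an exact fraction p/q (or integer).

x̄ = F·x = [7, -6]
P̄ = F·P·Fᵀ + Q = [65 9; 9 44]
S = H·P̄·Hᵀ + R = [510]
K = P̄·Hᵀ·S⁻¹ = [74/255; 53/255]
x' − x̄ = [-296/255, -212/255] = K·y
y = (KᵀK)⁻¹·Kᵀ·(x' − x̄) = [-4]
z = y + H·x̄ = [-4] + [2] = [-2]

z = [-2]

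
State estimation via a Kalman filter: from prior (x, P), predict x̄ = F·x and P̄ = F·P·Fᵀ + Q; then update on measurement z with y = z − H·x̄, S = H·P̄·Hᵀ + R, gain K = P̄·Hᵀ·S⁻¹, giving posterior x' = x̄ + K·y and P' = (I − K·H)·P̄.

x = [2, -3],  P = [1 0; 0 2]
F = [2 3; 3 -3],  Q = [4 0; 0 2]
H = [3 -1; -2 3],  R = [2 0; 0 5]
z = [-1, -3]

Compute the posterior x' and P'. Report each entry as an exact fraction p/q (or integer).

x̄ = F·x = [-5, 15]
P̄ = F·P·Fᵀ + Q = [26 -12; -12 29]
y = z − H·x̄ = [29, -58]
S = H·P̄·Hᵀ + R = [337 -375; -375 514]
K = P̄·Hᵀ·S⁻¹ = [13260/32593 4094/32593; 8215/32593 13032/32593]
x' = x̄ + K·y = [-15877/32593, -28726/32593]
P' = (I − K·H)·P̄ = [14290/32593 16350/32593; 16350/32593 32620/32593]

x' = [-15877/32593, -28726/32593]
P' = [14290/32593 16350/32593; 16350/32593 32620/32593]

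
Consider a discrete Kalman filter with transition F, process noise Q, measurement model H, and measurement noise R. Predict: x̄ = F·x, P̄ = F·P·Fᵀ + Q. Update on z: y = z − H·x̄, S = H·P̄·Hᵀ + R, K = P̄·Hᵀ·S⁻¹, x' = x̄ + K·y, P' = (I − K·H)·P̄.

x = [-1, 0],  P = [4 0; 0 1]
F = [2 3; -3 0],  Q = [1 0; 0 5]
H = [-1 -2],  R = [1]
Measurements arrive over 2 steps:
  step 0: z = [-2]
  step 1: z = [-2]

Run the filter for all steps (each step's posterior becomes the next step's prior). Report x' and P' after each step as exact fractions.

step 0: x̄ = F·x = [-2, 3]
step 0: P̄ = F·P·Fᵀ + Q = [26 -24; -24 41]
step 0: y = z − H·x̄ = [2]
step 0: S = H·P̄·Hᵀ + R = [95]
step 0: K = P̄·Hᵀ·S⁻¹ = [22/95; -58/95]
step 0: x' = x̄ + K·y = [-146/95, 169/95]
step 0: P' = (I − K·H)·P̄ = [1986/95 -1004/95; -1004/95 531/95]
step 1: x̄ = F·x = [43/19, 438/95]
step 1: P̄ = F·P·Fᵀ + Q = [154/19 -576/19; -576/19 18349/95]
step 1: y = z − H·x̄ = [901/95]
step 1: S = H·P̄·Hᵀ + R = [62741/95]
step 1: K = P̄·Hᵀ·S⁻¹ = [4990/62741; -33818/62741]
step 1: x' = x̄ + K·y = [189319/62741, -31468/62741]
step 1: P' = (I − K·H)·P̄ = [246426/62741 -125708/62741; -125708/62741 79763/62741]

step 0: x' = [-146/95, 169/95], P' = [1986/95 -1004/95; -1004/95 531/95]
step 1: x' = [189319/62741, -31468/62741], P' = [246426/62741 -125708/62741; -125708/62741 79763/62741]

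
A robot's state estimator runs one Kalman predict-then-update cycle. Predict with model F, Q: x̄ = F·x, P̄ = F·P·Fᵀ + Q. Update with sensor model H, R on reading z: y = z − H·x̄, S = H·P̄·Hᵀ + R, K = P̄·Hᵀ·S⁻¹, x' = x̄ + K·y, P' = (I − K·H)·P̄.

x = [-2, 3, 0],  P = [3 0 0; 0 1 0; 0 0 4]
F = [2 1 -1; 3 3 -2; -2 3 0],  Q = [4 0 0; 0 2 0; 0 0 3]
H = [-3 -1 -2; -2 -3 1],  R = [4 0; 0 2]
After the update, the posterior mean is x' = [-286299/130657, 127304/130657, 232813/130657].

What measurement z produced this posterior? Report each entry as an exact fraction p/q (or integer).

z = [3, 3]

x̄ = F·x = [-1, 3, 13]
P̄ = F·P·Fᵀ + Q = [21 29 -9; 29 54 -9; -9 -9 24]
S = H·P̄·Hᵀ + R = [373 505; 505 1034]
K = P̄·Hᵀ·S⁻¹ = [-6826/130657 -14104/130657; -11537/130657 -23302/130657; -47253/130657 31797/130657]
x' − x̄ = [-155642/130657, -264667/130657, -1465728/130657] = K·y
y = (KᵀK)⁻¹·Kᵀ·(x' − x̄) = [29, -3]
z = y + H·x̄ = [29, -3] + [-26, 6] = [3, 3]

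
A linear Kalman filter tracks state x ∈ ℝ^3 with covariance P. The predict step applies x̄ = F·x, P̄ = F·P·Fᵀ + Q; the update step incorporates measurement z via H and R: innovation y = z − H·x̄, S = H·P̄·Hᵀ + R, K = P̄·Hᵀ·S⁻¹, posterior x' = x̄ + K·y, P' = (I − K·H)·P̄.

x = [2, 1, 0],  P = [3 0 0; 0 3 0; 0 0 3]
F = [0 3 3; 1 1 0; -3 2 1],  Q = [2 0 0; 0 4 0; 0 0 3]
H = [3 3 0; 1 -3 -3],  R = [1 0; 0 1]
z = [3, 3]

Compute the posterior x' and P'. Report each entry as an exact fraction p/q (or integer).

x' = [-23248/29435, 10590/5887, -180841/58870]
P' = [506971/88305 -33298/5887 222927/29435; -33298/5887 33451/5887 -44571/5887; 222927/29435 -44571/5887 601119/58870]

x̄ = F·x = [3, 3, -4]
P̄ = F·P·Fᵀ + Q = [56 9 27; 9 10 -3; 27 -3 45]
y = z − H·x̄ = [-15, -3]
S = H·P̄·Hᵀ + R = [757 -192; -192 282]
K = P̄·Hᵀ·S⁻¹ = [7501/29435 -962/88305; 459/5887 62/5887; 216/29435 -20373/58870]
x' = x̄ + K·y = [-23248/29435, 10590/5887, -180841/58870]
P' = (I − K·H)·P̄ = [506971/88305 -33298/5887 222927/29435; -33298/5887 33451/5887 -44571/5887; 222927/29435 -44571/5887 601119/58870]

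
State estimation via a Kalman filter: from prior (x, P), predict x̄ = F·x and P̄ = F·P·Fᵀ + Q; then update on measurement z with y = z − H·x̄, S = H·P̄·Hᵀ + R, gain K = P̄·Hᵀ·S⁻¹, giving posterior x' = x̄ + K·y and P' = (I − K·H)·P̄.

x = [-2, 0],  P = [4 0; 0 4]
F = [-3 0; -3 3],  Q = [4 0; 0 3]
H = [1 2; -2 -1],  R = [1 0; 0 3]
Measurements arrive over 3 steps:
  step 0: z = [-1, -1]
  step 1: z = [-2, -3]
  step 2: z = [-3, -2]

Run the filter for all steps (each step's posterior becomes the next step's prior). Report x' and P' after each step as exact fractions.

step 0: x̄ = F·x = [6, 6]
step 0: P̄ = F·P·Fᵀ + Q = [40 36; 36 75]
step 0: y = z − H·x̄ = [-19, 17]
step 0: S = H·P̄·Hᵀ + R = [485 -410; -410 382]
step 0: K = P̄·Hᵀ·S⁻¹ = [-2388/8585 -1034/1717; 5391/8585 993/3434]
step 0: x' = x̄ + K·y = [8992/8585, -17433/17170]
step 0: P' = (I − K·H)·P̄ = [11136/8585 -6762/8585; -6762/8585 12153/17170]
step 1: x̄ = F·x = [-26976/8585, -106251/17170]
step 1: P̄ = F·P·Fᵀ + Q = [134564/8585 161082/8585; 161082/8585 604767/17170]
step 1: y = z − H·x̄ = [116057/8585, -53133/3434]
step 1: S = H·P̄·Hᵀ + R = [1997011/8585 -335861/1717; -335861/1717 604289/3434]
step 1: K = P̄·Hᵀ·S⁻¹ = [-7563084/45862357 -21467324/45862357; 25201998/45862357 9054357/45862357]
step 1: x' = x̄ + K·y = [85803906/45862357, -83203872/45862357]
step 1: P' = (I − K·H)·P̄ = [45455676/45862357 -26509380/45862357; -26509380/45862357 25855689/45862357]
step 2: x̄ = F·x = [-257411718/45862357, -507023334/45862357]
step 2: P̄ = F·P·Fᵀ + Q = [592550512/45862357 647685504/45862357; 647685504/45862357 1256558196/45862357]
step 2: y = z − H·x̄ = [1133871315/45862357, -1113571484/45862357]
step 2: S = H·P̄·Hᵀ + R = [8255387669/45862357 -6936644936/45862357; -6936644936/45862357 6355089331/45862357]
step 2: K = P̄·Hᵀ·S⁻¹ = [-15600582384/94776706099 -44361480416/94776706099; 52011099576/94776706099 18712417740/94776706099]
step 2: x' = x̄ + K·y = [159477018886/94776706099, -216249732498/94776706099]
step 2: P' = (I − K·H)·P̄ = [93923154960/94776706099 -54761868672/94776706099; -54761868672/94776706099 53386484124/94776706099]

step 0: x' = [8992/8585, -17433/17170], P' = [11136/8585 -6762/8585; -6762/8585 12153/17170]
step 1: x' = [85803906/45862357, -83203872/45862357], P' = [45455676/45862357 -26509380/45862357; -26509380/45862357 25855689/45862357]
step 2: x' = [159477018886/94776706099, -216249732498/94776706099], P' = [93923154960/94776706099 -54761868672/94776706099; -54761868672/94776706099 53386484124/94776706099]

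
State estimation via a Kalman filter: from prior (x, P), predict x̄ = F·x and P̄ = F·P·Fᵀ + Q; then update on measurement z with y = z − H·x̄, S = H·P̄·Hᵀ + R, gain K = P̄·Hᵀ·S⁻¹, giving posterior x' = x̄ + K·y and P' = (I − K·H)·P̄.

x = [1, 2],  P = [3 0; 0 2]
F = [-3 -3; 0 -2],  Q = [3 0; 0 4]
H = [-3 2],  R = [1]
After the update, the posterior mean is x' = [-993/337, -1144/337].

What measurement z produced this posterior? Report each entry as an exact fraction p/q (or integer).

z = [2]

x̄ = F·x = [-9, -4]
P̄ = F·P·Fᵀ + Q = [48 12; 12 12]
S = H·P̄·Hᵀ + R = [337]
K = P̄·Hᵀ·S⁻¹ = [-120/337; -12/337]
x' − x̄ = [2040/337, 204/337] = K·y
y = (KᵀK)⁻¹·Kᵀ·(x' − x̄) = [-17]
z = y + H·x̄ = [-17] + [19] = [2]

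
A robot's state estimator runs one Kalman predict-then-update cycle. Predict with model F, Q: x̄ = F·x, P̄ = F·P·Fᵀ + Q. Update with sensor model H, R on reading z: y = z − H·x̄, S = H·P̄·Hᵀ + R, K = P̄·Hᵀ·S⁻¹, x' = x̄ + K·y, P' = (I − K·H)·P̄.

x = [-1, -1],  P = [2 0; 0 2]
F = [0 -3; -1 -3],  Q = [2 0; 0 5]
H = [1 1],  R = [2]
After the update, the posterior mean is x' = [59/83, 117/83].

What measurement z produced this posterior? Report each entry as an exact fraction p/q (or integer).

x̄ = F·x = [3, 4]
P̄ = F·P·Fᵀ + Q = [20 18; 18 25]
S = H·P̄·Hᵀ + R = [83]
K = P̄·Hᵀ·S⁻¹ = [38/83; 43/83]
x' − x̄ = [-190/83, -215/83] = K·y
y = (KᵀK)⁻¹·Kᵀ·(x' − x̄) = [-5]
z = y + H·x̄ = [-5] + [7] = [2]

z = [2]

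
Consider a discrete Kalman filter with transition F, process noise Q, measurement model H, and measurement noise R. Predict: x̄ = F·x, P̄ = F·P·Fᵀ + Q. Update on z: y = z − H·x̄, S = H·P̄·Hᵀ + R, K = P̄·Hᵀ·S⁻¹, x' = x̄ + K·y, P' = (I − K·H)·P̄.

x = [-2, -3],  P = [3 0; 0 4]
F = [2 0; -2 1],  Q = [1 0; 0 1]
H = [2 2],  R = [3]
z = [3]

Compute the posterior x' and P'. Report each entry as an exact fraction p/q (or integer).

x' = [-10/3, 13/3]
P' = [347/27 -344/27; -344/27 359/27]

x̄ = F·x = [-4, 1]
P̄ = F·P·Fᵀ + Q = [13 -12; -12 17]
y = z − H·x̄ = [9]
S = H·P̄·Hᵀ + R = [27]
K = P̄·Hᵀ·S⁻¹ = [2/27; 10/27]
x' = x̄ + K·y = [-10/3, 13/3]
P' = (I − K·H)·P̄ = [347/27 -344/27; -344/27 359/27]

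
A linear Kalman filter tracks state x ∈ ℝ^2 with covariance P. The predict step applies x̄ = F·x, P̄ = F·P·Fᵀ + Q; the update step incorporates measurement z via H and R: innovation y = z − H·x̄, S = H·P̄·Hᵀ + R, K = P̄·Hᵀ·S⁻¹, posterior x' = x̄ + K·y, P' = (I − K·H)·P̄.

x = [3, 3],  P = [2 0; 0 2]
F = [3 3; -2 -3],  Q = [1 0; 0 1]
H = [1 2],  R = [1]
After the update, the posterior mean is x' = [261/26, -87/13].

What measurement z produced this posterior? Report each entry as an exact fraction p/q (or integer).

x̄ = F·x = [18, -15]
P̄ = F·P·Fᵀ + Q = [37 -30; -30 27]
S = H·P̄·Hᵀ + R = [26]
K = P̄·Hᵀ·S⁻¹ = [-23/26; 12/13]
x' − x̄ = [-207/26, 108/13] = K·y
y = (KᵀK)⁻¹·Kᵀ·(x' − x̄) = [9]
z = y + H·x̄ = [9] + [-12] = [-3]

z = [-3]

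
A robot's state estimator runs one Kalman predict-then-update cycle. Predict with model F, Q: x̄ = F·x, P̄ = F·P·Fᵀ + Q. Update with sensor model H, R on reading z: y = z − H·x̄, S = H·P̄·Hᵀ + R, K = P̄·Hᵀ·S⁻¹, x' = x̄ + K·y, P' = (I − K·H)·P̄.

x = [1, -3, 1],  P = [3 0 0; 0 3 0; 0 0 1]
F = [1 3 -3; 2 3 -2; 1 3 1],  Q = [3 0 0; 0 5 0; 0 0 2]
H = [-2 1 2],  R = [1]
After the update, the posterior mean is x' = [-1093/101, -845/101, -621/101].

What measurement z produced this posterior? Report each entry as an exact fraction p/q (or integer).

z = [1]

x̄ = F·x = [-11, -9, -7]
P̄ = F·P·Fᵀ + Q = [42 39 27; 39 48 31; 27 31 33]
S = H·P̄·Hᵀ + R = [101]
K = P̄·Hᵀ·S⁻¹ = [9/101; 32/101; 43/101]
x' − x̄ = [18/101, 64/101, 86/101] = K·y
y = (KᵀK)⁻¹·Kᵀ·(x' − x̄) = [2]
z = y + H·x̄ = [2] + [-1] = [1]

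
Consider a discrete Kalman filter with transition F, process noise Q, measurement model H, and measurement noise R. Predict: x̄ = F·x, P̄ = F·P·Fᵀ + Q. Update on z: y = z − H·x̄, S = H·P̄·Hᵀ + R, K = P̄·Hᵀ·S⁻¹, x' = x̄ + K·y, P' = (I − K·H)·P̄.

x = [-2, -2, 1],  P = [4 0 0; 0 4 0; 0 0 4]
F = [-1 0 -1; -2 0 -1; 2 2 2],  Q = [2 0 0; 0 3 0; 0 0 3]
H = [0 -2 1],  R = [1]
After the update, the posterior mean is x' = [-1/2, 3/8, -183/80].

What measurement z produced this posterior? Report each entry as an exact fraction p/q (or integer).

z = [-3]

x̄ = F·x = [1, 3, -6]
P̄ = F·P·Fᵀ + Q = [10 12 -16; 12 23 -24; -16 -24 51]
S = H·P̄·Hᵀ + R = [240]
K = P̄·Hᵀ·S⁻¹ = [-1/6; -7/24; 33/80]
x' − x̄ = [-3/2, -21/8, 297/80] = K·y
y = (KᵀK)⁻¹·Kᵀ·(x' − x̄) = [9]
z = y + H·x̄ = [9] + [-12] = [-3]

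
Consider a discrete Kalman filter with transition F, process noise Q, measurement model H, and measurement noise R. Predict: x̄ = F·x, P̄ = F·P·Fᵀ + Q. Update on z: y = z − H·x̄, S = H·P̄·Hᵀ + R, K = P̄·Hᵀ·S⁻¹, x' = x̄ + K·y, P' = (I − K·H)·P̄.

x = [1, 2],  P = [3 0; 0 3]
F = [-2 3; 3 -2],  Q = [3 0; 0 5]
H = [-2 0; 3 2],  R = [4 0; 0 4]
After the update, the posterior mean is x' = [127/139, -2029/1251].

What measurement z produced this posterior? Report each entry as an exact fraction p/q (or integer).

z = [-2, -1]

x̄ = F·x = [4, -1]
P̄ = F·P·Fᵀ + Q = [42 -36; -36 44]
S = H·P̄·Hᵀ + R = [172 -108; -108 126]
K = P̄·Hᵀ·S⁻¹ = [-66/139 3/139; 96/139 542/1251]
x' − x̄ = [-429/139, -778/1251] = K·y
y = (KᵀK)⁻¹·Kᵀ·(x' − x̄) = [6, -11]
z = y + H·x̄ = [6, -11] + [-8, 10] = [-2, -1]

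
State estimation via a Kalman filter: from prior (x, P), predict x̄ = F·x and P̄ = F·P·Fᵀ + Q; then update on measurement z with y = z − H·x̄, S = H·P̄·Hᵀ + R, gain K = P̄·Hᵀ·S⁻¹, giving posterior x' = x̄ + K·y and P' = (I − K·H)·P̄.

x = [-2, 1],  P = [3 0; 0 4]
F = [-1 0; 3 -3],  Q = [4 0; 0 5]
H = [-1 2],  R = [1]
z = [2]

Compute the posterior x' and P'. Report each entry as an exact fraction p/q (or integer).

x' = [41/158, 173/158]
P' = [1587/316 781/316; 781/316 463/316]

x̄ = F·x = [2, -9]
P̄ = F·P·Fᵀ + Q = [7 -9; -9 68]
y = z − H·x̄ = [22]
S = H·P̄·Hᵀ + R = [316]
K = P̄·Hᵀ·S⁻¹ = [-25/316; 145/316]
x' = x̄ + K·y = [41/158, 173/158]
P' = (I − K·H)·P̄ = [1587/316 781/316; 781/316 463/316]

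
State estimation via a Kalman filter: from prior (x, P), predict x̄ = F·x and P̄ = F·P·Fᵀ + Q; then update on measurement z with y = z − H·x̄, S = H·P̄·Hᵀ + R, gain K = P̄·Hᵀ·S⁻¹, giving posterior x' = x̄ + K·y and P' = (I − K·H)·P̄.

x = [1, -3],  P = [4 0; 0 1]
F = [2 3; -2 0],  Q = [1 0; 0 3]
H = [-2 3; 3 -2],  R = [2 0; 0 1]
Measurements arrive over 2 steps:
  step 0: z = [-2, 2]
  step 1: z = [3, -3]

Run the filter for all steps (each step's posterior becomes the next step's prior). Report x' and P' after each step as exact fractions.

step 0: x̄ = F·x = [-7, -2]
step 0: P̄ = F·P·Fᵀ + Q = [26 -16; -16 19]
step 0: y = z − H·x̄ = [-10, 19]
step 0: S = H·P̄·Hᵀ + R = [469 -478; -478 503]
step 0: K = P̄·Hᵀ·S⁻¹ = [2280/7423 3790/7423; 3659/7423 2208/7423]
step 0: x' = x̄ + K·y = [-2751/7423, -9484/7423]
step 0: P' = (I − K·H)·P̄ = [4098/7423 4252/7423; 4252/7423 5274/7423]
step 1: x̄ = F·x = [-33954/7423, 5502/7423]
step 1: P̄ = F·P·Fᵀ + Q = [122305/7423 -41904/7423; -41904/7423 38661/7423]
step 1: y = z − H·x̄ = [-62145/7423, 6969/571]
step 1: S = H·P̄·Hᵀ + R = [1354863/7423 -116196/571; -116196/571 135820/571]
step 1: K = P̄·Hᵀ·S⁻¹ = [908527/3720603 2302697/4960804; 517203/1240201 599727/2480402]
step 1: x' = x̄ + K·y = [-4728849/4960804, 498111/2480402]
step 1: P' = (I − K·H)·P̄ = [7052141/14882412 1187361/2480402; 1187361/2480402 740589/1240201]

step 0: x' = [-2751/7423, -9484/7423], P' = [4098/7423 4252/7423; 4252/7423 5274/7423]
step 1: x' = [-4728849/4960804, 498111/2480402], P' = [7052141/14882412 1187361/2480402; 1187361/2480402 740589/1240201]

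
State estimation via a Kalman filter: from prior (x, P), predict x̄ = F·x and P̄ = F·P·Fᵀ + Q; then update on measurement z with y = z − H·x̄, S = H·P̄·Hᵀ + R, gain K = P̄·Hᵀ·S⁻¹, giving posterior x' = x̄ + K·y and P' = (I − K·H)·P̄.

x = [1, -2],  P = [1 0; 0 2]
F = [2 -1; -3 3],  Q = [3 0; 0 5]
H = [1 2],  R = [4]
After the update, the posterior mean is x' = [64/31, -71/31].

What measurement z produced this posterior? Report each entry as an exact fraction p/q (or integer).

z = [-2]

x̄ = F·x = [4, -9]
P̄ = F·P·Fᵀ + Q = [9 -12; -12 32]
S = H·P̄·Hᵀ + R = [93]
K = P̄·Hᵀ·S⁻¹ = [-5/31; 52/93]
x' − x̄ = [-60/31, 208/31] = K·y
y = (KᵀK)⁻¹·Kᵀ·(x' − x̄) = [12]
z = y + H·x̄ = [12] + [-14] = [-2]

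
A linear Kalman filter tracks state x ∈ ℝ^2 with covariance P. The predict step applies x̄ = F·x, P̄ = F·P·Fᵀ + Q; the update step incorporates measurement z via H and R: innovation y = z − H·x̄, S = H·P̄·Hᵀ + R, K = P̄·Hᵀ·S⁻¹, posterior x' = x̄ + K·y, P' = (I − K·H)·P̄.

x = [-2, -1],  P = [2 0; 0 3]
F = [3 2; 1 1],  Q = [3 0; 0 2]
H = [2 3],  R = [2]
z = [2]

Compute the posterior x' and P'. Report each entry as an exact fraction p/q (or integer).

x̄ = F·x = [-8, -3]
P̄ = F·P·Fᵀ + Q = [33 12; 12 7]
y = z − H·x̄ = [27]
S = H·P̄·Hᵀ + R = [341]
K = P̄·Hᵀ·S⁻¹ = [102/341; 45/341]
x' = x̄ + K·y = [26/341, 192/341]
P' = (I − K·H)·P̄ = [849/341 -498/341; -498/341 362/341]

x' = [26/341, 192/341]
P' = [849/341 -498/341; -498/341 362/341]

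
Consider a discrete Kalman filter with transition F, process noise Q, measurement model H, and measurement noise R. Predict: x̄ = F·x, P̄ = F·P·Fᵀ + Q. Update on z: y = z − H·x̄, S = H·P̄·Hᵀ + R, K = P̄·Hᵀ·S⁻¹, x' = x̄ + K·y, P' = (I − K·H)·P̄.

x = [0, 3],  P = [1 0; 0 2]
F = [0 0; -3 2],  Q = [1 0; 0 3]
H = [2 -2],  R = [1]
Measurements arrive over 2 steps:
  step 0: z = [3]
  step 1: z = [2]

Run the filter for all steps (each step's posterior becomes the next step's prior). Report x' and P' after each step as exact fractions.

step 0: x' = [6/17, -18/17], P' = [81/85 16/17; 16/17 20/17]
step 1: x' = [-740/2121, -3046/2121], P' = [1781/2121 1696/2121; 1696/2121 2120/2121]

step 0: x̄ = F·x = [0, 6]
step 0: P̄ = F·P·Fᵀ + Q = [1 0; 0 20]
step 0: y = z − H·x̄ = [15]
step 0: S = H·P̄·Hᵀ + R = [85]
step 0: K = P̄·Hᵀ·S⁻¹ = [2/85; -8/17]
step 0: x' = x̄ + K·y = [6/17, -18/17]
step 0: P' = (I − K·H)·P̄ = [81/85 16/17; 16/17 20/17]
step 1: x̄ = F·x = [0, -54/17]
step 1: P̄ = F·P·Fᵀ + Q = [1 0; 0 424/85]
step 1: y = z − H·x̄ = [-74/17]
step 1: S = H·P̄·Hᵀ + R = [2121/85]
step 1: K = P̄·Hᵀ·S⁻¹ = [170/2121; -848/2121]
step 1: x' = x̄ + K·y = [-740/2121, -3046/2121]
step 1: P' = (I − K·H)·P̄ = [1781/2121 1696/2121; 1696/2121 2120/2121]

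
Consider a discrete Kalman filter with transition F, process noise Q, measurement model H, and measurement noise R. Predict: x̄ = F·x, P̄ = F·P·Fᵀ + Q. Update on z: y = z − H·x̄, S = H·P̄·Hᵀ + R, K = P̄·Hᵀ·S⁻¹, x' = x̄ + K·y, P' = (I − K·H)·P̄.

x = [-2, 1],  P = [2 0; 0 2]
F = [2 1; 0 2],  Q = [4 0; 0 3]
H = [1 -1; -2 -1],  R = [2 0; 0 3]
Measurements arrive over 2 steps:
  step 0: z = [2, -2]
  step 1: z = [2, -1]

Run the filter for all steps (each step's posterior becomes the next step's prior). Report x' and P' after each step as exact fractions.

step 0: x' = [1581/1465, -301/1465], P' = [774/1465 -114/1465; -114/1465 1584/1465]
step 1: x' = [846549/798389, -764923/798389], P' = [404724/798389 -52572/798389; -52572/798389 821670/798389]

step 0: x̄ = F·x = [-3, 2]
step 0: P̄ = F·P·Fᵀ + Q = [14 4; 4 11]
step 0: y = z − H·x̄ = [7, -6]
step 0: S = H·P̄·Hᵀ + R = [19 -13; -13 86]
step 0: K = P̄·Hᵀ·S⁻¹ = [444/1465 -478/1465; -849/1465 -452/1465]
step 0: x' = x̄ + K·y = [1581/1465, -301/1465]
step 0: P' = (I − K·H)·P̄ = [774/1465 -114/1465; -114/1465 1584/1465]
step 1: x̄ = F·x = [2861/1465, -602/1465]
step 1: P̄ = F·P·Fᵀ + Q = [10084/1465 2712/1465; 2712/1465 10731/1465]
step 1: y = z − H·x̄ = [-533/1465, 731/293]
step 1: S = H·P̄·Hᵀ + R = [18321/1465 -1345/293; -1345/293 13262/293]
step 1: K = P̄·Hᵀ·S⁻¹ = [228648/798389 -252292/798389; -437121/798389 -238842/798389]
step 1: x' = x̄ + K·y = [846549/798389, -764923/798389]
step 1: P' = (I − K·H)·P̄ = [404724/798389 -52572/798389; -52572/798389 821670/798389]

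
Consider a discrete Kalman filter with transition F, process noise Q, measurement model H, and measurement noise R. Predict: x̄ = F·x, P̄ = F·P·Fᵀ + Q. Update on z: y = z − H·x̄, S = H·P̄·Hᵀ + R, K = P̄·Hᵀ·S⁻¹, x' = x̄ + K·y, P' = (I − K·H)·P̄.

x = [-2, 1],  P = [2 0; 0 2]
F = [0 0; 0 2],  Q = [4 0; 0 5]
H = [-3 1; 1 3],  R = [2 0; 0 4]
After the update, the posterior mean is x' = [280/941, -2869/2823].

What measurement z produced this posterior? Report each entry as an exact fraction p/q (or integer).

z = [-2, -3]

x̄ = F·x = [0, 2]
P̄ = F·P·Fᵀ + Q = [4 0; 0 13]
S = H·P̄·Hᵀ + R = [51 27; 27 125]
K = P̄·Hᵀ·S⁻¹ = [-268/941 88/941; 286/2823 273/941]
x' − x̄ = [280/941, -8515/2823] = K·y
y = (KᵀK)⁻¹·Kᵀ·(x' − x̄) = [-4, -9]
z = y + H·x̄ = [-4, -9] + [2, 6] = [-2, -3]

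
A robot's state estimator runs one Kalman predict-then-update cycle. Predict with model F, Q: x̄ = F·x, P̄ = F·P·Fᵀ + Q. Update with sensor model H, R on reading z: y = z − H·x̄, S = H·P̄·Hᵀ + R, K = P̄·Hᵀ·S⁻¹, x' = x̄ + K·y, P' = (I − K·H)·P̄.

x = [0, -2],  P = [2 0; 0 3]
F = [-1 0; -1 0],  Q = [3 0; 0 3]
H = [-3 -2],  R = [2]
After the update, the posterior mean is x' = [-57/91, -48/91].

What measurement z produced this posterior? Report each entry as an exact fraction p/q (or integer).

x̄ = F·x = [0, 0]
P̄ = F·P·Fᵀ + Q = [5 2; 2 5]
S = H·P̄·Hᵀ + R = [91]
K = P̄·Hᵀ·S⁻¹ = [-19/91; -16/91]
x' − x̄ = [-57/91, -48/91] = K·y
y = (KᵀK)⁻¹·Kᵀ·(x' − x̄) = [3]
z = y + H·x̄ = [3] + [0] = [3]

z = [3]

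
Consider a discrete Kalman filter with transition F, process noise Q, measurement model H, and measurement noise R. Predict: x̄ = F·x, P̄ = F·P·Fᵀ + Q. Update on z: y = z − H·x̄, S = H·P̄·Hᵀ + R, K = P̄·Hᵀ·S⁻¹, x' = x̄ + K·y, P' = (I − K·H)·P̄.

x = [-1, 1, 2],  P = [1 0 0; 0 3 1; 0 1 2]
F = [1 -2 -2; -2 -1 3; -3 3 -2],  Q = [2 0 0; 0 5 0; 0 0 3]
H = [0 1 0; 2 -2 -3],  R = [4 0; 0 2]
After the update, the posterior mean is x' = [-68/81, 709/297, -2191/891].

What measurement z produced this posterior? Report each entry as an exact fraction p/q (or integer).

x̄ = F·x = [-7, 7, 2]
P̄ = F·P·Fᵀ + Q = [31 -12 -15; -12 24 -4; -15 -4 35]
S = H·P̄·Hᵀ + R = [28 -60; -60 765]
K = P̄·Hᵀ·S⁻¹ = [-2/27 67/405; 82/99 -4/297; -178/297 -949/4455]
x' − x̄ = [499/81, -1370/297, -3973/891] = K·y
y = (KᵀK)⁻¹·Kᵀ·(x' − x̄) = [-5, 35]
z = y + H·x̄ = [-5, 35] + [7, -34] = [2, 1]

z = [2, 1]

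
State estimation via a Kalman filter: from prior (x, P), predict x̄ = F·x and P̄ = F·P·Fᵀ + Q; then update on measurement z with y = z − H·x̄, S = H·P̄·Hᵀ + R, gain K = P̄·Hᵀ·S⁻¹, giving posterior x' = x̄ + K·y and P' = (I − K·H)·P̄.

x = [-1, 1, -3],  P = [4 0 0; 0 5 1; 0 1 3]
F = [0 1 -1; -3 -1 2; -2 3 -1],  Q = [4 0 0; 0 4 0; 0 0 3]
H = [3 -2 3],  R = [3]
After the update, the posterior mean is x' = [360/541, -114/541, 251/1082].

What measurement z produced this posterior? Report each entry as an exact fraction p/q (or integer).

x̄ = F·x = [4, -4, 8]
P̄ = F·P·Fᵀ + Q = [10 -8 14; -8 53 10; 14 10 61]
S = H·P̄·Hᵀ + R = [1082]
K = P̄·Hᵀ·S⁻¹ = [44/541; -50/541; 205/1082]
x' − x̄ = [-1804/541, 2050/541, -8405/1082] = K·y
y = (KᵀK)⁻¹·Kᵀ·(x' − x̄) = [-41]
z = y + H·x̄ = [-41] + [44] = [3]

z = [3]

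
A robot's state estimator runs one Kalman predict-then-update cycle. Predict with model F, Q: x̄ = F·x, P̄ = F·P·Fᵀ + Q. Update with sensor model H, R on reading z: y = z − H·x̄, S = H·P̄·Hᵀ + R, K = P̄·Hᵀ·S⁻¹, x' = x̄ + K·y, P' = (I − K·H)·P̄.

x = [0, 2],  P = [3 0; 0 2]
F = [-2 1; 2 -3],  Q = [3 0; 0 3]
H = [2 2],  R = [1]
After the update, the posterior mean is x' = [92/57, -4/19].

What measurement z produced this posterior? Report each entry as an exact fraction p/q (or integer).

z = [3]

x̄ = F·x = [2, -6]
P̄ = F·P·Fᵀ + Q = [17 -18; -18 33]
S = H·P̄·Hᵀ + R = [57]
K = P̄·Hᵀ·S⁻¹ = [-2/57; 10/19]
x' − x̄ = [-22/57, 110/19] = K·y
y = (KᵀK)⁻¹·Kᵀ·(x' − x̄) = [11]
z = y + H·x̄ = [11] + [-8] = [3]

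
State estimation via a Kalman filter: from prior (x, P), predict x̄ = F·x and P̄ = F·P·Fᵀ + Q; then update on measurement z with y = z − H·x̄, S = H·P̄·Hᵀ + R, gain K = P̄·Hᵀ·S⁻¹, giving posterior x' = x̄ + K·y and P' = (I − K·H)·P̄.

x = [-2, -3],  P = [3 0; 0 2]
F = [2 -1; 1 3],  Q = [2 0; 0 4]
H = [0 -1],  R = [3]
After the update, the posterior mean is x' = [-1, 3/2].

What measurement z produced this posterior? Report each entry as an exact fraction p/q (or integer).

x̄ = F·x = [-1, -11]
P̄ = F·P·Fᵀ + Q = [16 0; 0 25]
S = H·P̄·Hᵀ + R = [28]
K = P̄·Hᵀ·S⁻¹ = [0; -25/28]
x' − x̄ = [0, 25/2] = K·y
y = (KᵀK)⁻¹·Kᵀ·(x' − x̄) = [-14]
z = y + H·x̄ = [-14] + [11] = [-3]

z = [-3]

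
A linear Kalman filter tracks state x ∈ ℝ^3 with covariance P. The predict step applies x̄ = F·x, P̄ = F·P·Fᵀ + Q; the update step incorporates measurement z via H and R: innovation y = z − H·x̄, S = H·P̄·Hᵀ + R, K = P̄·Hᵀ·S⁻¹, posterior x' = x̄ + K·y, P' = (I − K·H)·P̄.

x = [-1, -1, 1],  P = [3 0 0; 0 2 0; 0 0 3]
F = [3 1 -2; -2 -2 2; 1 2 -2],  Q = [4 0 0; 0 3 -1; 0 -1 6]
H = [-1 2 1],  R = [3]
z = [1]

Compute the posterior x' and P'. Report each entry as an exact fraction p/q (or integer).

x' = [-38/65, 82/65, -25/13]
P' = [1031/195 146/195 95/39; 146/195 896/195 -283/39; 95/39 -283/39 631/39]

x̄ = F·x = [-6, 6, -5]
P̄ = F·P·Fᵀ + Q = [45 -34 25; -34 35 -27; 25 -27 29]
y = z − H·x̄ = [-12]
S = H·P̄·Hᵀ + R = [195]
K = P̄·Hᵀ·S⁻¹ = [-88/195; 77/195; -10/39]
x' = x̄ + K·y = [-38/65, 82/65, -25/13]
P' = (I − K·H)·P̄ = [1031/195 146/195 95/39; 146/195 896/195 -283/39; 95/39 -283/39 631/39]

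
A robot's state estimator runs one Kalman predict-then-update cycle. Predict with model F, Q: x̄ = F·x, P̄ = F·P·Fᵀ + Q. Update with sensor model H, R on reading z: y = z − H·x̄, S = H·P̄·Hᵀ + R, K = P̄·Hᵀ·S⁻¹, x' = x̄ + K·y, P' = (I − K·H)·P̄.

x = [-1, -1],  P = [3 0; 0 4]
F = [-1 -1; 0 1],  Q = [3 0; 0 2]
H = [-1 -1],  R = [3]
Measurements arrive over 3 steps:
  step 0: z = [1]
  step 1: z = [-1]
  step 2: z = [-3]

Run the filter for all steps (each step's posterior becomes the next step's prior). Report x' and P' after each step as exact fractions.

step 0: x̄ = F·x = [2, -1]
step 0: P̄ = F·P·Fᵀ + Q = [10 -4; -4 6]
step 0: y = z − H·x̄ = [2]
step 0: S = H·P̄·Hᵀ + R = [11]
step 0: K = P̄·Hᵀ·S⁻¹ = [-6/11; -2/11]
step 0: x' = x̄ + K·y = [10/11, -15/11]
step 0: P' = (I − K·H)·P̄ = [74/11 -56/11; -56/11 62/11]
step 1: x̄ = F·x = [5/11, -15/11]
step 1: P̄ = F·P·Fᵀ + Q = [57/11 -6/11; -6/11 84/11]
step 1: y = z − H·x̄ = [-21/11]
step 1: S = H·P̄·Hᵀ + R = [162/11]
step 1: K = P̄·Hᵀ·S⁻¹ = [-17/54; -13/27]
step 1: x' = x̄ + K·y = [19/18, -4/9]
step 1: P' = (I − K·H)·P̄ = [67/18 -25/9; -25/9 38/9]
step 2: x̄ = F·x = [-11/18, -4/9]
step 2: P̄ = F·P·Fᵀ + Q = [97/18 -13/9; -13/9 56/9]
step 2: y = z − H·x̄ = [-73/18]
step 2: S = H·P̄·Hᵀ + R = [211/18]
step 2: K = P̄·Hᵀ·S⁻¹ = [-71/211; -86/211]
step 2: x' = x̄ + K·y = [159/211, 255/211]
step 2: P' = (I − K·H)·P̄ = [857/211 -644/211; -644/211 902/211]

step 0: x' = [10/11, -15/11], P' = [74/11 -56/11; -56/11 62/11]
step 1: x' = [19/18, -4/9], P' = [67/18 -25/9; -25/9 38/9]
step 2: x' = [159/211, 255/211], P' = [857/211 -644/211; -644/211 902/211]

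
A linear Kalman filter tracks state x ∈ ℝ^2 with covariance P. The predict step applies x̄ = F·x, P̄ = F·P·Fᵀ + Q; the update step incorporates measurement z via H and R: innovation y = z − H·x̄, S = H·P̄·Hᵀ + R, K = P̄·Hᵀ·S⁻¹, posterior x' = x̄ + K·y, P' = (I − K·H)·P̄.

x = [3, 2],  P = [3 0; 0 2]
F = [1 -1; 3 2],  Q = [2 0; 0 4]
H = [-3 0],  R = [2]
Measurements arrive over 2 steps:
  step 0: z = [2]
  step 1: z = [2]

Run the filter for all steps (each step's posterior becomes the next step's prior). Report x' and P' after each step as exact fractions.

step 0: x' = [-8/13, 154/13], P' = [14/65 2/13; 2/13 462/13]
step 1: x' = [-4056/5509, -1408/5509], P' = [1217/5509 -2294/5509; -2294/5509 97366/5509]

step 0: x̄ = F·x = [1, 13]
step 0: P̄ = F·P·Fᵀ + Q = [7 5; 5 39]
step 0: y = z − H·x̄ = [5]
step 0: S = H·P̄·Hᵀ + R = [65]
step 0: K = P̄·Hᵀ·S⁻¹ = [-21/65; -3/13]
step 0: x' = x̄ + K·y = [-8/13, 154/13]
step 0: P' = (I − K·H)·P̄ = [14/65 2/13; 2/13 462/13]
step 1: x̄ = F·x = [-162/13, 284/13]
step 1: P̄ = F·P·Fᵀ + Q = [2434/65 -4588/65; -4588/65 9746/65]
step 1: y = z − H·x̄ = [-460/13]
step 1: S = H·P̄·Hᵀ + R = [22036/65]
step 1: K = P̄·Hᵀ·S⁻¹ = [-3651/11018; 3441/5509]
step 1: x' = x̄ + K·y = [-4056/5509, -1408/5509]
step 1: P' = (I − K·H)·P̄ = [1217/5509 -2294/5509; -2294/5509 97366/5509]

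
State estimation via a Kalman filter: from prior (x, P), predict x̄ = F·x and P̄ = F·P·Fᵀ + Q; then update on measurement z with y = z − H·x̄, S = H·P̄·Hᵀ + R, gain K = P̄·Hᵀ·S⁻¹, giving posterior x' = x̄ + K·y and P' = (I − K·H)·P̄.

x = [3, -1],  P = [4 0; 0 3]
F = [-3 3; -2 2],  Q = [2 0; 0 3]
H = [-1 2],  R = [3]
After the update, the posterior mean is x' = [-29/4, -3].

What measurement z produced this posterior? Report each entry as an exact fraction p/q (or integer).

z = [2]

x̄ = F·x = [-12, -8]
P̄ = F·P·Fᵀ + Q = [65 42; 42 31]
S = H·P̄·Hᵀ + R = [24]
K = P̄·Hᵀ·S⁻¹ = [19/24; 5/6]
x' − x̄ = [19/4, 5] = K·y
y = (KᵀK)⁻¹·Kᵀ·(x' − x̄) = [6]
z = y + H·x̄ = [6] + [-4] = [2]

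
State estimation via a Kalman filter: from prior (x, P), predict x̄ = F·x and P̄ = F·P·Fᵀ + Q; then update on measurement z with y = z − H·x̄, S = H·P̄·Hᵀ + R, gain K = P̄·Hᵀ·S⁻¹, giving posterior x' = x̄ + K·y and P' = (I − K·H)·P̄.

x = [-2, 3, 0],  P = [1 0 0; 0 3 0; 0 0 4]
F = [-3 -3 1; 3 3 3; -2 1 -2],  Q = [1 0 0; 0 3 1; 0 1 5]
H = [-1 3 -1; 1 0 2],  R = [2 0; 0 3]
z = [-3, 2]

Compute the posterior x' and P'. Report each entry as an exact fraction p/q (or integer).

x̄ = F·x = [-3, 3, 7]
P̄ = F·P·Fᵀ + Q = [41 -24 -11; -24 75 -20; -11 -20 28]
y = z − H·x̄ = [-8, -9]
S = H·P̄·Hᵀ + R = [988 -256; -256 112]
K = P̄·Hᵀ·S⁻¹ = [-41/282 -367/2256; 859/2820 88/705; 181/2820 6187/11280]
x' = x̄ + K·y = [-841/2256, -79/141, 3497/2256]
P' = (I − K·H)·P̄ = [66013/2256 1325/282 -33557/2256; 1325/282 2957/2820 -6097/2820; -33557/2256 -6097/2820 93173/11280]

x' = [-841/2256, -79/141, 3497/2256]
P' = [66013/2256 1325/282 -33557/2256; 1325/282 2957/2820 -6097/2820; -33557/2256 -6097/2820 93173/11280]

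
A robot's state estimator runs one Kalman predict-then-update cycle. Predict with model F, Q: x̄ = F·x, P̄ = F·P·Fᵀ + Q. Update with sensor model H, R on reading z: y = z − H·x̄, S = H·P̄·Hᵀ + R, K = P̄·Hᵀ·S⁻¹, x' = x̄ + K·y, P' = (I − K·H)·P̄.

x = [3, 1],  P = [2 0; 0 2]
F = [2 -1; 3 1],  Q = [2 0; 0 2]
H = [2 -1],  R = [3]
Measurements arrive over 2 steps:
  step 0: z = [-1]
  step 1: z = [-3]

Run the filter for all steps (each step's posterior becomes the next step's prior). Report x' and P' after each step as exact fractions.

step 0: x' = [151/33, 332/33], P' = [200/33 358/33; 358/33 722/33]
step 1: x' = [-186/4979, 16803/4979], P' = [22420/4979 44264/4979; 44264/4979 102016/4979]

step 0: x̄ = F·x = [5, 10]
step 0: P̄ = F·P·Fᵀ + Q = [12 10; 10 22]
step 0: y = z − H·x̄ = [-1]
step 0: S = H·P̄·Hᵀ + R = [33]
step 0: K = P̄·Hᵀ·S⁻¹ = [14/33; -2/33]
step 0: x' = x̄ + K·y = [151/33, 332/33]
step 0: P' = (I − K·H)·P̄ = [200/33 358/33; 358/33 722/33]
step 1: x̄ = F·x = [-10/11, 785/33]
step 1: P̄ = F·P·Fᵀ + Q = [52/11 40/11; 40/11 4736/33]
step 1: y = z − H·x̄ = [746/33]
step 1: S = H·P̄·Hᵀ + R = [4979/33]
step 1: K = P̄·Hᵀ·S⁻¹ = [192/4979; -4496/4979]
step 1: x' = x̄ + K·y = [-186/4979, 16803/4979]
step 1: P' = (I − K·H)·P̄ = [22420/4979 44264/4979; 44264/4979 102016/4979]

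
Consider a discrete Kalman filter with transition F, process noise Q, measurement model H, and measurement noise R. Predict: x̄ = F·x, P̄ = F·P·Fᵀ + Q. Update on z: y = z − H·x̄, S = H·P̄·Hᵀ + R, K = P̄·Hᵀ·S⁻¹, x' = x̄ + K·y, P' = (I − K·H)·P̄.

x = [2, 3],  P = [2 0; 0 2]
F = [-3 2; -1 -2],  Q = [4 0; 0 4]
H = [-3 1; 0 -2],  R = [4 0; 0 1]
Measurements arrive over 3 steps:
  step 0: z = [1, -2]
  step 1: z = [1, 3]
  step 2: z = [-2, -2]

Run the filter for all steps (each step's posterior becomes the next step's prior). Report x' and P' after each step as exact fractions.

step 0: x̄ = F·x = [0, -8]
step 0: P̄ = F·P·Fᵀ + Q = [30 -2; -2 14]
step 0: y = z − H·x̄ = [9, -18]
step 0: S = H·P̄·Hᵀ + R = [300 -40; -40 57]
step 0: K = P̄·Hᵀ·S⁻¹ = [-41/125 -4/25; 1/775 -76/155]
step 0: x' = x̄ + K·y = [-9/125, 649/775]
step 0: P' = (I − K·H)·P̄ = [58/125 2/25; 2/25 38/155]
step 1: x̄ = F·x = [7327/3875, -6211/3875]
step 1: P̄ = F·P·Fᵀ + Q = [31762/3875 2834/3875; 2834/3875 22338/3875]
step 1: y = z − H·x̄ = [32067/3875, -797/3875]
step 1: S = H·P̄·Hᵀ + R = [306692/3875 -27672/3875; -27672/3875 93227/3875]
step 1: K = P̄·Hᵀ·S⁻¹ = [-566185/1795241 -277204/1795241; 3459/1795241 -859284/1795241]
step 1: x' = x̄ + K·y = [-1233856/1795241, -2672122/1795241]
step 1: P' = (I − K·H)·P̄ = [801114/1795241 138602/1795241; 138602/1795241 429642/1795241]
step 2: x̄ = F·x = [-234668/256463, 6578100/1795241]
step 2: P̄ = F·P·Fᵀ + Q = [2063762/256463 177026/256463; 177026/256463 10255054/1795241]
step 2: y = z − H·x̄ = [-15096610/1795241, 9565718/1795241]
step 2: S = H·P̄·Hᵀ + R = [140017932/1795241 -13075016/1795241; -13075016/1795241 42815457/1795241]
step 2: K = P̄·Hᵀ·S⁻¹ = [-255526651/811029787 -124979212/811029787; 1634377/811029787 -388012652/811029787]
step 2: x' = x̄ + K·y = [740742402/811029787, 890544434/811029787]
step 2: P' = (I − K·H)·P̄ = [361532070/811029787 62489606/811029787; 62489606/811029787 194006326/811029787]

step 0: x' = [-9/125, 649/775], P' = [58/125 2/25; 2/25 38/155]
step 1: x' = [-1233856/1795241, -2672122/1795241], P' = [801114/1795241 138602/1795241; 138602/1795241 429642/1795241]
step 2: x' = [740742402/811029787, 890544434/811029787], P' = [361532070/811029787 62489606/811029787; 62489606/811029787 194006326/811029787]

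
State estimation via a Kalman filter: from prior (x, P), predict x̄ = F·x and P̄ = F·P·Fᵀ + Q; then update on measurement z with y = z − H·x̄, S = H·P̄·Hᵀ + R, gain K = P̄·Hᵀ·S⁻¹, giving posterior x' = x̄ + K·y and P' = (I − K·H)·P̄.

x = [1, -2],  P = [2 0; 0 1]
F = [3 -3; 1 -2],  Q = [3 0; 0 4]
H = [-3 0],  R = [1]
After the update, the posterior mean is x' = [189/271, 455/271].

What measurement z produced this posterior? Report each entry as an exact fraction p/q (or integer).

x̄ = F·x = [9, 5]
P̄ = F·P·Fᵀ + Q = [30 12; 12 10]
S = H·P̄·Hᵀ + R = [271]
K = P̄·Hᵀ·S⁻¹ = [-90/271; -36/271]
x' − x̄ = [-2250/271, -900/271] = K·y
y = (KᵀK)⁻¹·Kᵀ·(x' − x̄) = [25]
z = y + H·x̄ = [25] + [-27] = [-2]

z = [-2]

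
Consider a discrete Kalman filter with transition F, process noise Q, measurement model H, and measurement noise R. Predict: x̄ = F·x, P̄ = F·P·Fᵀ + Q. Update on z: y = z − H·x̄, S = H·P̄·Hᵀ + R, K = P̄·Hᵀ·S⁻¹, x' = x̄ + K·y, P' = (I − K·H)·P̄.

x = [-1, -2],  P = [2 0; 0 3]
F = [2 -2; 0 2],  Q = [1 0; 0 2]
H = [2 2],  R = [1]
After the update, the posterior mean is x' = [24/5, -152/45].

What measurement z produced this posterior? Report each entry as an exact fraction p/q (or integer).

x̄ = F·x = [2, -4]
P̄ = F·P·Fᵀ + Q = [21 -12; -12 14]
S = H·P̄·Hᵀ + R = [45]
K = P̄·Hᵀ·S⁻¹ = [2/5; 4/45]
x' − x̄ = [14/5, 28/45] = K·y
y = (KᵀK)⁻¹·Kᵀ·(x' − x̄) = [7]
z = y + H·x̄ = [7] + [-4] = [3]

z = [3]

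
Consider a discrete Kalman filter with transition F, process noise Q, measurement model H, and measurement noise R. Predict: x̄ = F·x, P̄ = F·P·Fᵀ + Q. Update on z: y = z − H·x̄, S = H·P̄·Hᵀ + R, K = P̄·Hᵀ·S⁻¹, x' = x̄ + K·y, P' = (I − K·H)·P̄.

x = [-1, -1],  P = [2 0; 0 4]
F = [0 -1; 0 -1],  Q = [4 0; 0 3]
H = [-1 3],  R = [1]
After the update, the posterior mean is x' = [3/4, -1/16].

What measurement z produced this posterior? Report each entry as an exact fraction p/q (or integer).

x̄ = F·x = [1, 1]
P̄ = F·P·Fᵀ + Q = [8 4; 4 7]
S = H·P̄·Hᵀ + R = [48]
K = P̄·Hᵀ·S⁻¹ = [1/12; 17/48]
x' − x̄ = [-1/4, -17/16] = K·y
y = (KᵀK)⁻¹·Kᵀ·(x' − x̄) = [-3]
z = y + H·x̄ = [-3] + [2] = [-1]

z = [-1]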